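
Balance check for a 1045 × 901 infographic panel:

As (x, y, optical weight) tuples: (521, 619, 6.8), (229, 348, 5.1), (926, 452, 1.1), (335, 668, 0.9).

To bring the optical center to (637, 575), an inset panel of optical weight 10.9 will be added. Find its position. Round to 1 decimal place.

(896.0, 658.5)

After adding the inset panel, total weight = 6.8 + 5.1 + 1.1 + 0.9 + 10.9 = 24.8.
x: target moment 24.8×637 = 15797.6; current 6.8·521 + 5.1·229 + 1.1·926 + 0.9·335 = 6030.8; the inset panel supplies 9766.8, so x = 9766.8/10.9 ≈ 896.04.
y: target moment 24.8×575 = 14260.0; current 6.8·619 + 5.1·348 + 1.1·452 + 0.9·668 = 7082.4; the inset panel supplies 7177.6, so y = 7177.6/10.9 ≈ 658.50.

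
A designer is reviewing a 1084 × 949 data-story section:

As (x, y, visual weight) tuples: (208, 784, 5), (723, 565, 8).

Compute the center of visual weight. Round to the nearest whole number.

Σw = 5 + 8 = 13.
x-moment: 5·208 + 8·723 = 6824; centroid 6824/13 ≈ 524.92.
y-moment: 5·784 + 8·565 = 8440; centroid 8440/13 ≈ 649.23.

(525, 649)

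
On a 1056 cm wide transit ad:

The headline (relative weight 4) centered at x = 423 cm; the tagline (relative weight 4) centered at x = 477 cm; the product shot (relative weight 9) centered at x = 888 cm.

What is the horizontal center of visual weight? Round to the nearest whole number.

x ≈ 682

Weights sum to 4 + 4 + 9 = 17.
x: (4·423 + 4·477 + 9·888) / 17 = 11592 / 17 ≈ 681.88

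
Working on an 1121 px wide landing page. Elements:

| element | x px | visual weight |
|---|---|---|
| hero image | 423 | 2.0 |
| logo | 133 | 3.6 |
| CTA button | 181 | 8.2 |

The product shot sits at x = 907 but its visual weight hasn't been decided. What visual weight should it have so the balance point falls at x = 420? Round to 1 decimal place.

Fixed elements: Σw = 2.0 + 3.6 + 8.2 = 13.8, Σw·x = 2.0·423 + 3.6·133 + 8.2·181 = 2809.0.
For the centroid to hit 420: (2809.0 + w·907) / (13.8 + w) = 420.
Rearranging, w·(907 − 420) = 420·13.8 − 2809.0 = 2987.0, so w ≈ 2987.0/487 = 6.13.

w ≈ 6.1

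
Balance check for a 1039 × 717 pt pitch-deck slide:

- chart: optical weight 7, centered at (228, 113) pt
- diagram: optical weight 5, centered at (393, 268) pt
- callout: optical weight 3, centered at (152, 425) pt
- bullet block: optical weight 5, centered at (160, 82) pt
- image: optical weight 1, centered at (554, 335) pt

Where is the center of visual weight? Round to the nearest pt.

Σw = 7 + 5 + 3 + 5 + 1 = 21.
Σw·x = 7·228 + 5·393 + 3·152 + 5·160 + 1·554 = 5371, so x̄ = 5371/21 ≈ 255.76.
Σw·y = 7·113 + 5·268 + 3·425 + 5·82 + 1·335 = 4151, so ȳ = 4151/21 ≈ 197.67.

(256, 198)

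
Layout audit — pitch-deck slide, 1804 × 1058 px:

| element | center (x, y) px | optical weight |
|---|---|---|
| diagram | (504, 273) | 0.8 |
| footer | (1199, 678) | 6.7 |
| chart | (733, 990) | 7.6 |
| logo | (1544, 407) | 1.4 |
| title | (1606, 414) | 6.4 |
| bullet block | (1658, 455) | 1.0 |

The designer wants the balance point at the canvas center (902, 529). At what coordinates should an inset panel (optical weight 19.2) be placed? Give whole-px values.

(561, 356)

After adding the inset panel, total weight = 0.8 + 6.7 + 7.6 + 1.4 + 6.4 + 1.0 + 19.2 = 43.1.
x: need Σw·x = 43.1·902 = 38876.2. Existing = 0.8·504 + 6.7·1199 + 7.6·733 + 1.4·1544 + 6.4·1606 + 1.0·1658 = 28105.3. Remainder 10770.9 / 19.2 ≈ 560.98.
y: need Σw·y = 43.1·529 = 22799.9. Existing = 0.8·273 + 6.7·678 + 7.6·990 + 1.4·407 + 6.4·414 + 1.0·455 = 15959.4. Remainder 6840.5 / 19.2 ≈ 356.28.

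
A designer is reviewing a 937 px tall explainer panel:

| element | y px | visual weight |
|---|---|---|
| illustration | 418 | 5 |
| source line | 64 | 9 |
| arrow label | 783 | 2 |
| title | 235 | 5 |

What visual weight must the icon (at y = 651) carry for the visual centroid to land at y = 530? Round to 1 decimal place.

Fixed elements: Σw = 5 + 9 + 2 + 5 = 21, Σw·y = 5·418 + 9·64 + 2·783 + 5·235 = 5407.
Balance at y = 530 requires (5407 + w·651) / (21 + w) = 530.
Rearranging, w·(651 − 530) = 530·21 − 5407 = 5723, so w ≈ 5723/121 = 47.30.

w ≈ 47.3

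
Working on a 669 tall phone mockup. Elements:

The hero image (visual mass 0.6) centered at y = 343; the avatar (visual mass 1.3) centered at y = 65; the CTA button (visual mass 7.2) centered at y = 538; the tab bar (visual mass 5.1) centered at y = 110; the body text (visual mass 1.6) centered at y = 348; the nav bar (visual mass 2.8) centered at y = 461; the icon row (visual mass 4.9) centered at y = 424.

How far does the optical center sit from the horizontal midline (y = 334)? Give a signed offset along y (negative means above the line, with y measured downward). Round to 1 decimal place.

Σw = 0.6 + 1.3 + 7.2 + 5.1 + 1.6 + 2.8 + 4.9 = 23.5.
Σw·y = 8650.1; ȳ = 8650.1/23.5 ≈ 368.09.
Against y = 334, that's 368.09 − 334 = 34.09.

≈ 34.1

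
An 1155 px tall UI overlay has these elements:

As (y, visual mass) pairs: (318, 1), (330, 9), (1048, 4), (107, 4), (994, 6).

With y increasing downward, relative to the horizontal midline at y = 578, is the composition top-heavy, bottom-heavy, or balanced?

Total weight = 1 + 9 + 4 + 4 + 6 = 24.
y: (1·318 + 9·330 + 4·1048 + 4·107 + 6·994) / 24 = 13872 / 24 ≈ 578.00
That equals the midline 578 — balanced.

balanced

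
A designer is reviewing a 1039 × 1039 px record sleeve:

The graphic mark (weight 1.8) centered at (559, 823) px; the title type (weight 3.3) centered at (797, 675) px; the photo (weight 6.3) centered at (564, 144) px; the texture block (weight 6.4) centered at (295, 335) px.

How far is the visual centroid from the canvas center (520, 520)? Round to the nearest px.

≈ 141 px

Σw = 1.8 + 3.3 + 6.3 + 6.4 = 17.8.
x: (1.8·559 + 3.3·797 + 6.3·564 + 6.4·295) / 17.8 = 9077.5 / 17.8 ≈ 509.97
y: (1.8·823 + 3.3·675 + 6.3·144 + 6.4·335) / 17.8 = 6760.1 / 17.8 ≈ 379.78
From (520, 520): dx = -10.03, dy = -140.22, so the distance is √(dx²+dy²) ≈ 140.58.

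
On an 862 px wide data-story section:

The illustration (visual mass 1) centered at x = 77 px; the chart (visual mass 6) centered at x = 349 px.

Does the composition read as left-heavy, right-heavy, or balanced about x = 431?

left-heavy

Total weight = 1 + 6 = 7.
Σw·x = 1·77 + 6·349 = 2171, so x̄ = 2171/7 ≈ 310.14.
Since 310.1 is left of 431, the composition reads left-heavy.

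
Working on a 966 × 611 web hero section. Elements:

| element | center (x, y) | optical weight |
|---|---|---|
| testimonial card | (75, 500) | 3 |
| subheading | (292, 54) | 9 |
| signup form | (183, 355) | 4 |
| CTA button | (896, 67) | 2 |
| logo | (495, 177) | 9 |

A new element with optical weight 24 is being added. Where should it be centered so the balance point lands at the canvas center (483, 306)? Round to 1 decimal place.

New total weight: (3 + 9 + 4 + 2 + 9) + 24 = 51.
Along x: (9832 + 24·x) / 51 = 483 (existing moment 3·75 + 9·292 + 4·183 + 2·896 + 9·495 = 9832) ⇒ x = (24633 − 9832) / 24 ≈ 616.71.
Along y: (5133 + 24·y) / 51 = 306 (existing moment 3·500 + 9·54 + 4·355 + 2·67 + 9·177 = 5133) ⇒ y = (15606 − 5133) / 24 ≈ 436.38.

(616.7, 436.4)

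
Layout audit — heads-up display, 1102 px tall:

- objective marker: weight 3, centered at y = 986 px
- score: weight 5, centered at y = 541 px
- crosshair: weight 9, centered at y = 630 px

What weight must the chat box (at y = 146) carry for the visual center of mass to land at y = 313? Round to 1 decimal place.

Fixed elements: Σw = 3 + 5 + 9 = 17, Σw·y = 3·986 + 5·541 + 9·630 = 11333.
Balance at y = 313 requires (11333 + w·146) / (17 + w) = 313.
Rearranging, w·(146 − 313) = 313·17 − 11333 = -6012, so w ≈ -6012/-167 = 36.00.

w ≈ 36.0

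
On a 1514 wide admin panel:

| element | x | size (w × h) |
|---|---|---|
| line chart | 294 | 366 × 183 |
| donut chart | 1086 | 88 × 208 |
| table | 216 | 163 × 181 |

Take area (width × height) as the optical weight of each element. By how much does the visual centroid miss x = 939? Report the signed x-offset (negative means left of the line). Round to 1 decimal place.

Areas → weights: line chart 366·183 = 66978, donut chart 88·208 = 18304, table 163·181 = 29503; Σw = 114785.
Σw·x = 66978·294 + 18304·1086 + 29503·216 = 45942324, so x̄ = 45942324/114785 ≈ 400.25.
Offset from x = 939: 400.25 − 939 ≈ -538.75.

≈ -538.8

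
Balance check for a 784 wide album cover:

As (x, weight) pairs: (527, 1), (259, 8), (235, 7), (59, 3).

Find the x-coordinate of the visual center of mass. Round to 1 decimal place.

x ≈ 232.7

Total weight = 1 + 8 + 7 + 3 = 19.
x-moment: 1·527 + 8·259 + 7·235 + 3·59 = 4421; centroid 4421/19 ≈ 232.68.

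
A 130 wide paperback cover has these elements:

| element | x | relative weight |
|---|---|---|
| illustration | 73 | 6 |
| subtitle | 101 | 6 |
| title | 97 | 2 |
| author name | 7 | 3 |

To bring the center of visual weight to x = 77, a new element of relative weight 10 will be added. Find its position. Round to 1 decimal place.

x ≈ 82.0

New total weight: (6 + 6 + 2 + 3) + 10 = 27.
x: target moment 27×77 = 2079; current 6·73 + 6·101 + 2·97 + 3·7 = 1259; the new element supplies 820, so x = 820/10 ≈ 82.00.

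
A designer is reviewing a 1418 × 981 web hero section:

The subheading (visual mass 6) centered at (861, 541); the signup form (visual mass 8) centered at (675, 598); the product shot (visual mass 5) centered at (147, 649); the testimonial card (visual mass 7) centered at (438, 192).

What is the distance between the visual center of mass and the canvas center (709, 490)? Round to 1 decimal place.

≈ 156.5

Weights sum to 6 + 8 + 5 + 7 = 26.
x-moment: 6·861 + 8·675 + 5·147 + 7·438 = 14367; centroid 14367/26 ≈ 552.58.
y-moment: 6·541 + 8·598 + 5·649 + 7·192 = 12619; centroid 12619/26 ≈ 485.35.
From (709, 490): dx = -156.42, dy = -4.65, so the distance is √(dx²+dy²) ≈ 156.49.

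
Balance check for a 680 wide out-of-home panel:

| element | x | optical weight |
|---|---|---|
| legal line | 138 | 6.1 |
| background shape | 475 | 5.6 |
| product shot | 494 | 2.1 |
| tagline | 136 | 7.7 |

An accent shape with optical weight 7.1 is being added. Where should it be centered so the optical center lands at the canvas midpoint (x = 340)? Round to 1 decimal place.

New total weight: (6.1 + 5.6 + 2.1 + 7.7) + 7.1 = 28.6.
x: need Σw·x = 28.6·340 = 9724.0. Existing = 6.1·138 + 5.6·475 + 2.1·494 + 7.7·136 = 5586.4. Remainder 4137.6 / 7.1 ≈ 582.76.

x ≈ 582.8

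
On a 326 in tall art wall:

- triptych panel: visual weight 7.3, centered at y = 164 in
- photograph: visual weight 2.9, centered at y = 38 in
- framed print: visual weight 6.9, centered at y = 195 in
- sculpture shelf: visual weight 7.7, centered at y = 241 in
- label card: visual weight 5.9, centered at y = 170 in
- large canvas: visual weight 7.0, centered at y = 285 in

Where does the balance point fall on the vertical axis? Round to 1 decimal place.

y ≈ 199.1

Weights sum to 7.3 + 2.9 + 6.9 + 7.7 + 5.9 + 7.0 = 37.7.
Σw·y = 7506.6; ȳ = 7506.6/37.7 ≈ 199.11.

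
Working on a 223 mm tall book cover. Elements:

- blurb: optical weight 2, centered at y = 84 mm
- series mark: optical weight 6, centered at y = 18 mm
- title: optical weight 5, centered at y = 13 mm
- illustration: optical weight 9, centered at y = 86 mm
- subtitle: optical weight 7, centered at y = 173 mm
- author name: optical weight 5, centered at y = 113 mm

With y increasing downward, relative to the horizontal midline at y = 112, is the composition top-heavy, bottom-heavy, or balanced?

top-heavy

Weights sum to 2 + 6 + 5 + 9 + 7 + 5 = 34.
Σw·y = 2·84 + 6·18 + 5·13 + 9·86 + 7·173 + 5·113 = 2891, so ȳ = 2891/34 ≈ 85.03.
85.0 lies above (smaller y than) the midline 112, so the layout is top-heavy.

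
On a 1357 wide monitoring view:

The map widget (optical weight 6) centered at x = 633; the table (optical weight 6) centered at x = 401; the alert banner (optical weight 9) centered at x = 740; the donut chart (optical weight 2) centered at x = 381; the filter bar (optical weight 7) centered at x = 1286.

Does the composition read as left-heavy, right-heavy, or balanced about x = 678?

Total weight = 6 + 6 + 9 + 2 + 7 = 30.
x: (6·633 + 6·401 + 9·740 + 2·381 + 7·1286) / 30 = 22628 / 30 ≈ 754.27
754.3 lies right of the midline 678, so the layout is right-heavy.

right-heavy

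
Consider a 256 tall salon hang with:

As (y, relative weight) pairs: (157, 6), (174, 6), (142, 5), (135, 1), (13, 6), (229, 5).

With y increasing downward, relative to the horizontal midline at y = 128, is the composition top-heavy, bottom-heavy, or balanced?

Σw = 6 + 6 + 5 + 1 + 6 + 5 = 29.
y: (6·157 + 6·174 + 5·142 + 1·135 + 6·13 + 5·229) / 29 = 4054 / 29 ≈ 139.79
Since 139.8 is below (larger y than) 128, the composition reads bottom-heavy.

bottom-heavy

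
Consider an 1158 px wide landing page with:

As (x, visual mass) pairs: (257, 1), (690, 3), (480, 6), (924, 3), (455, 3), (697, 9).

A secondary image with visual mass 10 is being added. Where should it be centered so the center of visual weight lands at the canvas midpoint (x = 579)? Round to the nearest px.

New total weight: (1 + 3 + 6 + 3 + 3 + 9) + 10 = 35.
x: target moment 35×579 = 20265; current 1·257 + 3·690 + 6·480 + 3·924 + 3·455 + 9·697 = 15617; the secondary image supplies 4648, so x = 4648/10 ≈ 464.80.

x ≈ 465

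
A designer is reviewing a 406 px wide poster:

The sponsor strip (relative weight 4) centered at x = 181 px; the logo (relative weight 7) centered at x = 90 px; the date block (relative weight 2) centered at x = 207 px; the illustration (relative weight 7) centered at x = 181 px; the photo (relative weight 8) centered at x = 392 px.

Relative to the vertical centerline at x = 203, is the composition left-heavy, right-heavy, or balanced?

right-heavy

Σw = 4 + 7 + 2 + 7 + 8 = 28.
Σw·x = 4·181 + 7·90 + 2·207 + 7·181 + 8·392 = 6171, so x̄ = 6171/28 ≈ 220.39.
220.4 lies right of the midline 203, so the layout is right-heavy.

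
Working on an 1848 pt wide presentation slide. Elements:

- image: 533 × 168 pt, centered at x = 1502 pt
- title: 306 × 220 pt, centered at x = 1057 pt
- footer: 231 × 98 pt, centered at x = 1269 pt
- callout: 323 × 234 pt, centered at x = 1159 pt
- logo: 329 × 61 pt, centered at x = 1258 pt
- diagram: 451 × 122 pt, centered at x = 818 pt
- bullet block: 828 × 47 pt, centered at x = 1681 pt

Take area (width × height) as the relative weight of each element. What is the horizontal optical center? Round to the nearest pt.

x ≈ 1240

Areas: image 533·168 = 89544, title 306·220 = 67320, footer 231·98 = 22638, callout 323·234 = 75582, logo 329·61 = 20069, diagram 451·122 = 55022, bullet block 828·47 = 38916. Total weight = 369091.
x: (89544·1502 + 67320·1057 + 22638·1269 + 75582·1159 + 20069·1258 + 55022·818 + 38916·1681) / 369091 = 457652082 / 369091 ≈ 1239.94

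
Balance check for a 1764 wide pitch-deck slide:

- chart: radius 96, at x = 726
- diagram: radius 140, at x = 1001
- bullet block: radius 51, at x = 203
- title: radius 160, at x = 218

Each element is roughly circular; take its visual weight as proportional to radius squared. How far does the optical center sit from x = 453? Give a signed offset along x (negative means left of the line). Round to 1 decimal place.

≈ 115.6

r² weights: chart 96² = 9216, diagram 140² = 19600, bullet block 51² = 2601, title 160² = 25600. Total = 57017.
x: (9216·726 + 19600·1001 + 2601·203 + 25600·218) / 57017 = 32419219 / 57017 ≈ 568.59
Against x = 453, that's 568.59 − 453 = 115.59.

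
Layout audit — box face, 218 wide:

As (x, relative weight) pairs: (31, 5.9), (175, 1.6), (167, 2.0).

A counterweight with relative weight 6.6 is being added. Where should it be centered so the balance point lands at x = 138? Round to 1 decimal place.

x ≈ 215.9

After adding the counterweight, total weight = 5.9 + 1.6 + 2.0 + 6.6 = 16.1.
x: target moment 16.1×138 = 2221.8; current 5.9·31 + 1.6·175 + 2.0·167 = 796.9; the counterweight supplies 1424.9, so x = 1424.9/6.6 ≈ 215.89.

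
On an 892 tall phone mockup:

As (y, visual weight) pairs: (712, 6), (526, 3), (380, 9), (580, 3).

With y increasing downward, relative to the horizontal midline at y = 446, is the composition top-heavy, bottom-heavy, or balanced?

bottom-heavy

Total weight = 6 + 3 + 9 + 3 = 21.
Σw·y = 6·712 + 3·526 + 9·380 + 3·580 = 11010, so ȳ = 11010/21 ≈ 524.29.
Since 524.3 is below (larger y than) 446, the composition reads bottom-heavy.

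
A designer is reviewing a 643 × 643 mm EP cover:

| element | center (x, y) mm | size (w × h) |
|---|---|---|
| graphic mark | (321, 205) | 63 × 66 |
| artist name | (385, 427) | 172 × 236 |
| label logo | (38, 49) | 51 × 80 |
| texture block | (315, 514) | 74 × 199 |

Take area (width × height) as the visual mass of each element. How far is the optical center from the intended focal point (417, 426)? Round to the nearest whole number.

Taking area as weight: graphic mark 63·66 = 4158, artist name 172·236 = 40592, label logo 51·80 = 4080, texture block 74·199 = 14726. Sum 63556.
x-moment: 4158·321 + 40592·385 + 4080·38 + 14726·315 = 21756368; centroid 21756368/63556 ≈ 342.32.
y-moment: 4158·205 + 40592·427 + 4080·49 + 14726·514 = 25954258; centroid 25954258/63556 ≈ 408.37.
Relative to (417, 426): Δ = (-74.68, -17.63); |Δ| = √(-74.68² + -17.63²) ≈ 76.74.

≈ 77 mm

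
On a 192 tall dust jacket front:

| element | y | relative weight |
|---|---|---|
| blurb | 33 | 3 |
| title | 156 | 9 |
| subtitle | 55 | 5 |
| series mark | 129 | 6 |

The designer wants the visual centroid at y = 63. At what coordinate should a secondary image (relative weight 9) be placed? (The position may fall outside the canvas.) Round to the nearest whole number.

With the secondary image, Σw becomes 3 + 9 + 5 + 6 + 9 = 32.
y: need Σw·y = 32·63 = 2016. Existing = 3·33 + 9·156 + 5·55 + 6·129 = 2552. Remainder -536 / 9 ≈ -59.56.

y ≈ -60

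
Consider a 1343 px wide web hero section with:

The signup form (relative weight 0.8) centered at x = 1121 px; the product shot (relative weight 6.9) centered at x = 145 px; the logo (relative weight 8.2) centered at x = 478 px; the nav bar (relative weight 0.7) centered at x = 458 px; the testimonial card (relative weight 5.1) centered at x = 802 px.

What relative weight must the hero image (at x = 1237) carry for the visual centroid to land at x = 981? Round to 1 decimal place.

w ≈ 43.2

Known weights sum to 0.8 + 6.9 + 8.2 + 0.7 + 5.1 = 21.7; their moment is 0.8·1121 + 6.9·145 + 8.2·478 + 0.7·458 + 5.1·802 = 10227.7.
Set Σw·x/Σw = 981: (10227.7 + 1237w) = 981·(21.7 + w).
So w = (981·21.7 − 10227.7)/(1237 − 981) = 11060.0/256 ≈ 43.20.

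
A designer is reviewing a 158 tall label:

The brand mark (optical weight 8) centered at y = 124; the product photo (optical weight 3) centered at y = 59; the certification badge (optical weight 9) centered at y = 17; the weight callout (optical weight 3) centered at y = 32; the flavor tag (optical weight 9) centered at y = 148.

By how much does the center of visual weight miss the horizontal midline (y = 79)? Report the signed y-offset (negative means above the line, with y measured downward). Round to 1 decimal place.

Total weight = 8 + 3 + 9 + 3 + 9 = 32.
y-moment: 8·124 + 3·59 + 9·17 + 3·32 + 9·148 = 2750; centroid 2750/32 ≈ 85.94.
Offset from y = 79: 85.94 − 79 ≈ 6.94.

≈ 6.9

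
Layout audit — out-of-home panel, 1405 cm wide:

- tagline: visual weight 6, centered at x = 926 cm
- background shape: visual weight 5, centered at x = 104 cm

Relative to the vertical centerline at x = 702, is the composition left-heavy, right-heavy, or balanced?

Weights sum to 6 + 5 = 11.
x: (6·926 + 5·104) / 11 = 6076 / 11 ≈ 552.36
552.4 vs midline 702 → left-heavy.

left-heavy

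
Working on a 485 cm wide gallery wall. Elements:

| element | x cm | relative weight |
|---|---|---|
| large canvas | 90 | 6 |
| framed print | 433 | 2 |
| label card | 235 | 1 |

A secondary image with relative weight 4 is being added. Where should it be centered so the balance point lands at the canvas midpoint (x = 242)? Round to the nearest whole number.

After adding the secondary image, total weight = 6 + 2 + 1 + 4 = 13.
x: target moment 13×242 = 3146; current 6·90 + 2·433 + 1·235 = 1641; the secondary image supplies 1505, so x = 1505/4 ≈ 376.25.

x ≈ 376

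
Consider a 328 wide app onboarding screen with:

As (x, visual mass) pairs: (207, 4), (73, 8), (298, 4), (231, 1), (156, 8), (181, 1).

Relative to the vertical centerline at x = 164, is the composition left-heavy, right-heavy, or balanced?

balanced

Σw = 4 + 8 + 4 + 1 + 8 + 1 = 26.
x: moment 4264 / weight 26 ≈ 164.00
That equals the midline 164 — balanced.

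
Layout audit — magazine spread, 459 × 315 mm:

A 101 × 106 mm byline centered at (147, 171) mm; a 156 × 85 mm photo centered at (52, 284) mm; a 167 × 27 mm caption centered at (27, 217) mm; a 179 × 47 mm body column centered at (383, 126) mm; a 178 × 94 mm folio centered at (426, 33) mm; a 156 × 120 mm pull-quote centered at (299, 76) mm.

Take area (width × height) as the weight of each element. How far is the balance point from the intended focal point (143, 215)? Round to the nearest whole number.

Areas: byline 101·106 = 10706, photo 156·85 = 13260, caption 167·27 = 4509, body column 179·47 = 8413, folio 178·94 = 16732, pull-quote 156·120 = 18720. Total weight = 72340.
Σw·x = 18332336; x̄ = 18332336/72340 ≈ 253.42.
y: moment 9609933 / weight 72340 ≈ 132.84
From (143, 215): dx = 110.42, dy = -82.16, so the distance is √(dx²+dy²) ≈ 137.63.

≈ 138 mm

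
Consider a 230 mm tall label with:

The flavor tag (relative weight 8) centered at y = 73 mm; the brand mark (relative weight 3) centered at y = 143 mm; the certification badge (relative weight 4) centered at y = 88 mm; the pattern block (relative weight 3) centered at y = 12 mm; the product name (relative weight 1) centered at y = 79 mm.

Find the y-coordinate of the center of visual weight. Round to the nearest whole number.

Total weight = 8 + 3 + 4 + 3 + 1 = 19.
y-moment: 8·73 + 3·143 + 4·88 + 3·12 + 1·79 = 1480; centroid 1480/19 ≈ 77.89.

y ≈ 78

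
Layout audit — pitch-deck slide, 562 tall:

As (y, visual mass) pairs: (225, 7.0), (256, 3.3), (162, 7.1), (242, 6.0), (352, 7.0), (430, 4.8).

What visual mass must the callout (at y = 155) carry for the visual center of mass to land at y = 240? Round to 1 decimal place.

w ≈ 13.0

Fixed elements: Σw = 7.0 + 3.3 + 7.1 + 6.0 + 7.0 + 4.8 = 35.2, Σw·y = 7.0·225 + 3.3·256 + 7.1·162 + 6.0·242 + 7.0·352 + 4.8·430 = 9550.0.
Balance at y = 240 requires (9550.0 + w·155) / (35.2 + w) = 240.
Rearranging, w·(155 − 240) = 240·35.2 − 9550.0 = -1102.0, so w ≈ -1102.0/-85 = 12.96.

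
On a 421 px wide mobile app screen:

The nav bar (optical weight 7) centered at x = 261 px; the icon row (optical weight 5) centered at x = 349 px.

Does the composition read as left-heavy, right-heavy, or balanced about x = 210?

right-heavy

Total weight = 7 + 5 = 12.
Σw·x = 7·261 + 5·349 = 3572, so x̄ = 3572/12 ≈ 297.67.
297.7 vs midline 210 → right-heavy.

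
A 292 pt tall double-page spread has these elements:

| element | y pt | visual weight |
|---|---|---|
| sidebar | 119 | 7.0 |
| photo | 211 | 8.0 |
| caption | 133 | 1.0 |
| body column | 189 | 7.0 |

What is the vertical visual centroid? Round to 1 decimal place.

Weights sum to 7.0 + 8.0 + 1.0 + 7.0 = 23.0.
y: (7.0·119 + 8.0·211 + 1.0·133 + 7.0·189) / 23.0 = 3977.0 / 23.0 ≈ 172.91

y ≈ 172.9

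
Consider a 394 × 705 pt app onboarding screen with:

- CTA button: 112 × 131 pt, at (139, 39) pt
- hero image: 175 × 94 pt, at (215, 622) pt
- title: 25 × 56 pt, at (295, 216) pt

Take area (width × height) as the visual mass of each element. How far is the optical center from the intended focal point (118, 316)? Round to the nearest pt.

≈ 71 pt

Areas: CTA button 112·131 = 14672, hero image 175·94 = 16450, title 25·56 = 1400. Total weight = 32522.
x-moment: 14672·139 + 16450·215 + 1400·295 = 5989158; centroid 5989158/32522 ≈ 184.16.
y-moment: 14672·39 + 16450·622 + 1400·216 = 11106508; centroid 11106508/32522 ≈ 341.51.
Offset from (118, 316): Δx ≈ 66.16, Δy ≈ 25.51; distance = √(Δx² + Δy²) ≈ 70.90.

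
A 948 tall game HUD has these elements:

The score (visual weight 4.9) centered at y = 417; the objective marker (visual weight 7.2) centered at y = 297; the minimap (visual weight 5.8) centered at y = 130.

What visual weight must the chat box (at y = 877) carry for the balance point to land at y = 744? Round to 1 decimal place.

w ≈ 63.0

Existing Σw = 17.9 (4.9 + 7.2 + 5.8); existing moment 4.9·417 + 7.2·297 + 5.8·130 = 4935.7.
Balance at y = 744 requires (4935.7 + w·877) / (17.9 + w) = 744.
So w = (744·17.9 − 4935.7)/(877 − 744) = 8381.9/133 ≈ 63.02.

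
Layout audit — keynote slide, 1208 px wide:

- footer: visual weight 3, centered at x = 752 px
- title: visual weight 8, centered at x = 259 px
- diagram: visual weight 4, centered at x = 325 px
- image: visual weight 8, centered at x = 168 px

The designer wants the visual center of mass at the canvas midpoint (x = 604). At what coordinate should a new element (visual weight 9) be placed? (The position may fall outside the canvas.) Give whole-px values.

x ≈ 1373

With the new element, Σw becomes 3 + 8 + 4 + 8 + 9 = 32.
x: target moment 32×604 = 19328; current 3·752 + 8·259 + 4·325 + 8·168 = 6972; the new element supplies 12356, so x = 12356/9 ≈ 1372.89.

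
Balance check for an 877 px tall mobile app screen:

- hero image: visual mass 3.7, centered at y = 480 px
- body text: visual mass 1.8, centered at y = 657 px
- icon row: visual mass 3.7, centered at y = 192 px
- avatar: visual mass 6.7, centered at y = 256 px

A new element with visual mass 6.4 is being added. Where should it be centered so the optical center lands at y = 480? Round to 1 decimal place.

y ≈ 831.2

With the new element, Σw becomes 3.7 + 1.8 + 3.7 + 6.7 + 6.4 = 22.3.
Along y: (5384.2 + 6.4·y) / 22.3 = 480 (existing moment 3.7·480 + 1.8·657 + 3.7·192 + 6.7·256 = 5384.2) ⇒ y = (10704.0 − 5384.2) / 6.4 ≈ 831.22.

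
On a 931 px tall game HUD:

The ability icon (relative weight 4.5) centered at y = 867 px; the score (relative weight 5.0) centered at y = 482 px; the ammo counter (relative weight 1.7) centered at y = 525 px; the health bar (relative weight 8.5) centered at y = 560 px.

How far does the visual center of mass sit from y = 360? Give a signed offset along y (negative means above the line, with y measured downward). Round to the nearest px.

≈ 247 px

Total weight = 4.5 + 5.0 + 1.7 + 8.5 = 19.7.
y: (4.5·867 + 5.0·482 + 1.7·525 + 8.5·560) / 19.7 = 11964.0 / 19.7 ≈ 607.31
Against y = 360, that's 607.31 − 360 = 247.31.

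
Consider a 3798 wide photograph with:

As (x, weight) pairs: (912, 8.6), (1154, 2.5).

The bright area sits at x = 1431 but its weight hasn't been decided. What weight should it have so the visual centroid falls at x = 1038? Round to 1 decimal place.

w ≈ 2.0

Fixed elements: Σw = 8.6 + 2.5 = 11.1, Σw·x = 8.6·912 + 2.5·1154 = 10728.2.
For the centroid to hit 1038: (10728.2 + w·1431) / (11.1 + w) = 1038.
So w = (1038·11.1 − 10728.2)/(1431 − 1038) = 793.6/393 ≈ 2.02.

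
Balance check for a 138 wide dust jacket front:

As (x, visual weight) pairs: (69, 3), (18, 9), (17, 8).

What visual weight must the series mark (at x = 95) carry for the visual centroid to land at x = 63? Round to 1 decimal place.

Known weights sum to 3 + 9 + 8 = 20; their moment is 3·69 + 9·18 + 8·17 = 505.
For the centroid to hit 63: (505 + w·95) / (20 + w) = 63.
Solving: w = (63·20 − 505) / (95 − 63) = 755 / 32 ≈ 23.59.

w ≈ 23.6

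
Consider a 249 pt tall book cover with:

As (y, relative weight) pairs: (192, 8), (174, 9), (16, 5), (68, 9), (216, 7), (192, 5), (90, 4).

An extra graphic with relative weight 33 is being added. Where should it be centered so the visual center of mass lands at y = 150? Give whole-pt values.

y ≈ 163

New total weight: (8 + 9 + 5 + 9 + 7 + 5 + 4) + 33 = 80.
y: need Σw·y = 80·150 = 12000. Existing = 8·192 + 9·174 + 5·16 + 9·68 + 7·216 + 5·192 + 4·90 = 6626. Remainder 5374 / 33 ≈ 162.85.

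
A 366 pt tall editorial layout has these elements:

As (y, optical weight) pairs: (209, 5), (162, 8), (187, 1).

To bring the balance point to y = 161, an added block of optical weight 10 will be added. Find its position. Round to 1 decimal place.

y ≈ 133.6

After adding the added block, total weight = 5 + 8 + 1 + 10 = 24.
Along y: (2528 + 10·y) / 24 = 161 (existing moment 5·209 + 8·162 + 1·187 = 2528) ⇒ y = (3864 − 2528) / 10 ≈ 133.60.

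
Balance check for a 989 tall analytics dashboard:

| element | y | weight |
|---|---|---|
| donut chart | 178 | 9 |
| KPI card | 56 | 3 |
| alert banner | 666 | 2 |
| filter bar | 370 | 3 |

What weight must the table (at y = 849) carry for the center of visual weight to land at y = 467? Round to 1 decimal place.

w ≈ 9.8

Existing Σw = 17 (9 + 3 + 2 + 3); existing moment 9·178 + 3·56 + 2·666 + 3·370 = 4212.
Balance at y = 467 requires (4212 + w·849) / (17 + w) = 467.
So w = (467·17 − 4212)/(849 − 467) = 3727/382 ≈ 9.76.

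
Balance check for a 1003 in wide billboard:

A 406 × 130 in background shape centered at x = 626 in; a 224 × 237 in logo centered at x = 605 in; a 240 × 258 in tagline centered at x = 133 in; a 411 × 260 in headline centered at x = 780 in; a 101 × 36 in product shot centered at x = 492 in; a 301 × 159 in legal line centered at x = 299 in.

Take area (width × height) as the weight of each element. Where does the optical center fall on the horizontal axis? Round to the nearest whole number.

x ≈ 530

Areas: background shape 406·130 = 52780, logo 224·237 = 53088, tagline 240·258 = 61920, headline 411·260 = 106860, product shot 101·36 = 3636, legal line 301·159 = 47859. Total weight = 326143.
x: (52780·626 + 53088·605 + 61920·133 + 106860·780 + 3636·492 + 47859·299) / 326143 = 172843433 / 326143 ≈ 529.96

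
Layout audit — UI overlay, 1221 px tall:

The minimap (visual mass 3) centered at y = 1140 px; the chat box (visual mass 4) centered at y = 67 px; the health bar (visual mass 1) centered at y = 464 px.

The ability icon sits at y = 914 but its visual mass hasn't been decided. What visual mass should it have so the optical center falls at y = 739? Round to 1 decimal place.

w ≈ 10.1

Fixed elements: Σw = 3 + 4 + 1 = 8, Σw·y = 3·1140 + 4·67 + 1·464 = 4152.
Balance at y = 739 requires (4152 + w·914) / (8 + w) = 739.
Solving: w = (739·8 − 4152) / (914 − 739) = 1760 / 175 ≈ 10.06.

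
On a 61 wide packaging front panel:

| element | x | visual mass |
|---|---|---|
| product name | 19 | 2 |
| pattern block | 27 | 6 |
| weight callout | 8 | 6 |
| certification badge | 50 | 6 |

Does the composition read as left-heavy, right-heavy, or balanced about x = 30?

left-heavy

Σw = 2 + 6 + 6 + 6 = 20.
x-moment: 2·19 + 6·27 + 6·8 + 6·50 = 548; centroid 548/20 ≈ 27.40.
Since 27.4 is left of 30, the composition reads left-heavy.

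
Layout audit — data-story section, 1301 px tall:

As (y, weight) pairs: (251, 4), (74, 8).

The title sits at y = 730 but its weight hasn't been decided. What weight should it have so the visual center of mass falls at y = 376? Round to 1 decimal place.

Known weights sum to 4 + 8 = 12; their moment is 4·251 + 8·74 = 1596.
Set Σw·y/Σw = 376: (1596 + 730w) = 376·(12 + w).
Solving: w = (376·12 − 1596) / (730 − 376) = 2916 / 354 ≈ 8.24.

w ≈ 8.2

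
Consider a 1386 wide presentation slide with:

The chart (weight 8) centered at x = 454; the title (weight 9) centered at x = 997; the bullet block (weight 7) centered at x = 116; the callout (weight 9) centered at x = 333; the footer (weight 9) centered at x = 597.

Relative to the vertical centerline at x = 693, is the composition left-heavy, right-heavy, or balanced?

left-heavy

Σw = 8 + 9 + 7 + 9 + 9 = 42.
x: (8·454 + 9·997 + 7·116 + 9·333 + 9·597) / 42 = 21787 / 42 ≈ 518.74
518.7 lies left of the midline 693, so the layout is left-heavy.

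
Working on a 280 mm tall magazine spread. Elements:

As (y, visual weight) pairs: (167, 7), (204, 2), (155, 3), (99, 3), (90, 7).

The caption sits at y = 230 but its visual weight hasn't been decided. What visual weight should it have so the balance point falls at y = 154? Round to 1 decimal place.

Fixed elements: Σw = 7 + 2 + 3 + 3 + 7 = 22, Σw·y = 7·167 + 2·204 + 3·155 + 3·99 + 7·90 = 2969.
Set Σw·y/Σw = 154: (2969 + 230w) = 154·(22 + w).
So w = (154·22 − 2969)/(230 − 154) = 419/76 ≈ 5.51.

w ≈ 5.5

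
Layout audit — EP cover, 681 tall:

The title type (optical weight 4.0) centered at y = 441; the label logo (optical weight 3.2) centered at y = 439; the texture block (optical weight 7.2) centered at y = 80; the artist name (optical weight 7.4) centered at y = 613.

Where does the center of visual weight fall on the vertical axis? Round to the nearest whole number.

Total weight = 4.0 + 3.2 + 7.2 + 7.4 = 21.8.
y-moment: 4.0·441 + 3.2·439 + 7.2·80 + 7.4·613 = 8281.0; centroid 8281.0/21.8 ≈ 379.86.

y ≈ 380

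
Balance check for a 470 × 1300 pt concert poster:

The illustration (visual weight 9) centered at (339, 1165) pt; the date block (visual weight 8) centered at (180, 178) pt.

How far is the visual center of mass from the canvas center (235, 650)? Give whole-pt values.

Total weight = 9 + 8 = 17.
x: (9·339 + 8·180) / 17 = 4491 / 17 ≈ 264.18
y: (9·1165 + 8·178) / 17 = 11909 / 17 ≈ 700.53
Relative to (235, 650): Δ = (29.18, 50.53); |Δ| = √(29.18² + 50.53²) ≈ 58.35.

≈ 58 pt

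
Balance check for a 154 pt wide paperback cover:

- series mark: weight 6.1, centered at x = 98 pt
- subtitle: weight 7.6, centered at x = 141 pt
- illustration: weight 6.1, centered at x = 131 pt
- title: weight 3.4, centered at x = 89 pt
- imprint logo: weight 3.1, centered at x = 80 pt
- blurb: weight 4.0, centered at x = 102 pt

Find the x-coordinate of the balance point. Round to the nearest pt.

Weights sum to 6.1 + 7.6 + 6.1 + 3.4 + 3.1 + 4.0 = 30.3.
x: moment 3427.1 / weight 30.3 ≈ 113.11

x ≈ 113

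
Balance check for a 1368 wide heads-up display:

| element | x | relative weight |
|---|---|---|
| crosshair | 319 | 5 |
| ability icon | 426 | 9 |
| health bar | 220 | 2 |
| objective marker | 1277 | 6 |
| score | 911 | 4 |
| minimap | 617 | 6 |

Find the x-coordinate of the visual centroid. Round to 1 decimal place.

Weights sum to 5 + 9 + 2 + 6 + 4 + 6 = 32.
x: moment 20877 / weight 32 ≈ 652.41

x ≈ 652.4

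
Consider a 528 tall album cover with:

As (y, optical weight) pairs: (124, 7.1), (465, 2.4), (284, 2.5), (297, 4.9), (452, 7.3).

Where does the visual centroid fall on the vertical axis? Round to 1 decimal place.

y ≈ 308.3

Σw = 7.1 + 2.4 + 2.5 + 4.9 + 7.3 = 24.2.
y-moment: 7.1·124 + 2.4·465 + 2.5·284 + 4.9·297 + 7.3·452 = 7461.3; centroid 7461.3/24.2 ≈ 308.32.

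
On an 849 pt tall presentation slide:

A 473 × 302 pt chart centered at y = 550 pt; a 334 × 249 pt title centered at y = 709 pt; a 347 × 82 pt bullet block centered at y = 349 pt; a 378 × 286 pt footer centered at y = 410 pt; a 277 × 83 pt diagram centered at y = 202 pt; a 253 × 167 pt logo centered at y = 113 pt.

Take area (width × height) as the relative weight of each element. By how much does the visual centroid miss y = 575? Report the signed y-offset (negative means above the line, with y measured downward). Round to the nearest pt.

≈ -105 pt

Areas → weights: chart 473·302 = 142846, title 334·249 = 83166, bullet block 347·82 = 28454, footer 378·286 = 108108, diagram 277·83 = 22991, logo 253·167 = 42251; Σw = 427816.
y: moment 201203265 / weight 427816 ≈ 470.30
Against y = 575, that's 470.30 − 575 = -104.70.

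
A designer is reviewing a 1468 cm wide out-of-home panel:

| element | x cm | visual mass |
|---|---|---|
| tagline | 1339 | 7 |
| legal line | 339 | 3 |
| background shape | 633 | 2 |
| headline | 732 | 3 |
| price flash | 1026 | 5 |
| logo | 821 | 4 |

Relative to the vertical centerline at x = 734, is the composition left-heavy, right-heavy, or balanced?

right-heavy

Weights sum to 7 + 3 + 2 + 3 + 5 + 4 = 24.
x-moment: 7·1339 + 3·339 + 2·633 + 3·732 + 5·1026 + 4·821 = 22266; centroid 22266/24 ≈ 927.75.
927.8 vs midline 734 → right-heavy.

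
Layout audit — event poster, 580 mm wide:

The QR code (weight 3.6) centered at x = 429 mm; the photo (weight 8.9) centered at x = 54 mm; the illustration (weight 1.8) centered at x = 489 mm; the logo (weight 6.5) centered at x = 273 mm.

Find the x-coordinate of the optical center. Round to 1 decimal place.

Σw = 3.6 + 8.9 + 1.8 + 6.5 = 20.8.
Σw·x = 3.6·429 + 8.9·54 + 1.8·489 + 6.5·273 = 4679.7, so x̄ = 4679.7/20.8 ≈ 224.99.

x ≈ 225.0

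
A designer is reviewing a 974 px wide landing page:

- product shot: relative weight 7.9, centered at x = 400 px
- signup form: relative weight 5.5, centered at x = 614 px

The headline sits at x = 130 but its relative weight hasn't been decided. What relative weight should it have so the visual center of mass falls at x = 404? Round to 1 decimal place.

Fixed elements: Σw = 7.9 + 5.5 = 13.4, Σw·x = 7.9·400 + 5.5·614 = 6537.0.
Balance at x = 404 requires (6537.0 + w·130) / (13.4 + w) = 404.
Rearranging, w·(130 − 404) = 404·13.4 − 6537.0 = -1123.4, so w ≈ -1123.4/-274 = 4.10.

w ≈ 4.1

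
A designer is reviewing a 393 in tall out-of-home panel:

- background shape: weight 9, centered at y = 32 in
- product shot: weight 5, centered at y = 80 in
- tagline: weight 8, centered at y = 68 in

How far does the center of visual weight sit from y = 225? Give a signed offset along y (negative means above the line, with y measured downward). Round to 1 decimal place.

Σw = 9 + 5 + 8 = 22.
y-moment: 9·32 + 5·80 + 8·68 = 1232; centroid 1232/22 ≈ 56.00.
Against y = 225, that's 56.00 − 225 = -169.00.

≈ -169.0 in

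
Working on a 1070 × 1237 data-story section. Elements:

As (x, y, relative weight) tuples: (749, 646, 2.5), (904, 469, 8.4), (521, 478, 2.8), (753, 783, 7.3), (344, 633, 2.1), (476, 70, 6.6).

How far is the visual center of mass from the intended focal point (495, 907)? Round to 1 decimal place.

≈ 462.1

Total weight = 2.5 + 8.4 + 2.8 + 7.3 + 2.1 + 6.6 = 29.7.
x: moment 20285.8 / weight 29.7 ≈ 683.02
y: moment 14400.2 / weight 29.7 ≈ 484.86
Offset from (495, 907): Δx ≈ 188.02, Δy ≈ -422.14; distance = √(Δx² + Δy²) ≈ 462.12.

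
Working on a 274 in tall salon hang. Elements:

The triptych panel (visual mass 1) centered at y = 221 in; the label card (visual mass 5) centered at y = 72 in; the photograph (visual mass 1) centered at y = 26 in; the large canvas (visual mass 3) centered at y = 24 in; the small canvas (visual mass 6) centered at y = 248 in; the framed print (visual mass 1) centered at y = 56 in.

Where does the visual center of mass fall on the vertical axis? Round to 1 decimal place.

y ≈ 130.8

Total weight = 1 + 5 + 1 + 3 + 6 + 1 = 17.
Σw·y = 2223; ȳ = 2223/17 ≈ 130.76.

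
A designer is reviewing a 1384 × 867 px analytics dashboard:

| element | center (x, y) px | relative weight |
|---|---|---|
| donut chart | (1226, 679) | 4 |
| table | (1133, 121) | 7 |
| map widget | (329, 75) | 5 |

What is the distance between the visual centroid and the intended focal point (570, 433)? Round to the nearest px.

≈ 384 px

Total weight = 4 + 7 + 5 = 16.
x: (4·1226 + 7·1133 + 5·329) / 16 = 14480 / 16 ≈ 905.00
y: (4·679 + 7·121 + 5·75) / 16 = 3938 / 16 ≈ 246.12
From (570, 433): dx = 335.00, dy = -186.88, so the distance is √(dx²+dy²) ≈ 383.60.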